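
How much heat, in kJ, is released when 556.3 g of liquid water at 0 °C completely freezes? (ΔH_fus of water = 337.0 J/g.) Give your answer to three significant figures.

q = 187 kJ

q = m × ΔH_fus = 556.3 × 337.0 = 187470 J = 187 kJ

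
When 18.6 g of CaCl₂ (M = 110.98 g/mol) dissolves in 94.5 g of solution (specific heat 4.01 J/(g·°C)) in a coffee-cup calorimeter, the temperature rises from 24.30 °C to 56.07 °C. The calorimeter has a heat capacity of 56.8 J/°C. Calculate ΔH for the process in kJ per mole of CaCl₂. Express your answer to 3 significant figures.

|ΔT| = |56.07 − 24.30| = 31.77 °C
|q_surr| = (94.5 × 4.01 + 56.8) × 31.77 = 435.745 × 31.77 = 13840 J
n(CaCl₂) = 18.6 / 110.98 = 0.1676 mol
Temperature rose, so q_rxn = −|q_surr| = -13.84 kJ
ΔH = q_rxn / n = -82.58 kJ/mol

ΔH = -82.6 kJ/mol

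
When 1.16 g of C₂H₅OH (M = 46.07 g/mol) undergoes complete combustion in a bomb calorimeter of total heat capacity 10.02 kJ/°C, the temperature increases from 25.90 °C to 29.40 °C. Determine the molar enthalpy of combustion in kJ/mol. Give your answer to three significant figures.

ΔH = -1390 kJ/mol

ΔT = 29.40 − 25.90 = 3.50 °C
q_cal = C_cal × ΔT = 10.02 × 3.50 = 35.07 kJ
n = 1.16 / 46.07 = 0.02518 mol
q_rxn = −q_cal = -35.07 kJ
ΔH = -35.07 / 0.02518 = -1393 kJ/mol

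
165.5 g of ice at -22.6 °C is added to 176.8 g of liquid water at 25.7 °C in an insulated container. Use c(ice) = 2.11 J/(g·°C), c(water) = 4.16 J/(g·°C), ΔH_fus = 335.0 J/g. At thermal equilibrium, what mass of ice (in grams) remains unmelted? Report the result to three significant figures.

Heat to warm all ice to 0 °C: 165.5×2.11×22.6 = 7892.0 J
Heat released by water cooling to 0 °C: 176.8×4.16×25.7 = 18902 J
18902 J < 7892.0 + 165.5×335.0 = 63334.5 J, so not all ice melts; final T = 0 °C.
Heat left for melting: 18902 − 7892.0 = 11010.0 J
Mass melted = 11010.0 / 335.0 = 32.87 g
Ice remaining = 165.5 − 32.87 = 132.63 g

m_ice remaining = 133 g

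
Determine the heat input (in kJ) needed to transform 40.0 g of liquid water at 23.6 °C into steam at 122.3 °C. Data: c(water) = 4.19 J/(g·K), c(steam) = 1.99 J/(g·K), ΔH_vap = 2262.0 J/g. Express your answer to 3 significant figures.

q1 (heat water 23.6→100.0 °C): 40.0 × 4.19 × 76.4 = 12805 J
q2 (vaporize at 100 °C): 40.0 × 2262.0 = 90480 J
q3 (heat steam 100.0→122.3 °C): 40.0 × 1.99 × 22.3 = 1775 J
Total: 12805 + 90480 + 1775 = 105060 J = 105 kJ

q = 105 kJ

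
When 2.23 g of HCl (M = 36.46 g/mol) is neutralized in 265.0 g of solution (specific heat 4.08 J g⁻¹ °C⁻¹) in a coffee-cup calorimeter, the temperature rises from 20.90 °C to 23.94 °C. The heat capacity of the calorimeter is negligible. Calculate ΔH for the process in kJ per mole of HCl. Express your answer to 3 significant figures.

|ΔT| = |23.94 − 20.90| = 3.04 °C
|q_surr| = (265.0 × 4.08) × 3.04 = 1081.2 × 3.04 = 3287 J
n(HCl) = 2.23 / 36.46 = 0.06116 mol
Temperature rose, so q_rxn = −|q_surr| = -3.287 kJ
ΔH = q_rxn / n = -53.74 kJ/mol

ΔH = -53.7 kJ/mol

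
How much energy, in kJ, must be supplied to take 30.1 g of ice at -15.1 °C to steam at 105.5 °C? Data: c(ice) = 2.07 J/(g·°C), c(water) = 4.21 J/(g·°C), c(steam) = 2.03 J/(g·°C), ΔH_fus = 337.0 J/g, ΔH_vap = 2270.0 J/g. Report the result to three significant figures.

q = 92.4 kJ

q1 (heat ice -15.1→0.0 °C): 30.1 × 2.07 × 15.1 = 941 J
q2 (melt at 0 °C): 30.1 × 337.0 = 10144 J
q3 (heat water 0.0→100.0 °C): 30.1 × 4.21 × 100.0 = 12672 J
q4 (vaporize at 100 °C): 30.1 × 2270.0 = 68327 J
q5 (heat steam 100.0→105.5 °C): 30.1 × 2.03 × 5.5 = 336 J
Total: 941 + 10144 + 12672 + 68327 + 336 = 92420 J = 92.4 kJ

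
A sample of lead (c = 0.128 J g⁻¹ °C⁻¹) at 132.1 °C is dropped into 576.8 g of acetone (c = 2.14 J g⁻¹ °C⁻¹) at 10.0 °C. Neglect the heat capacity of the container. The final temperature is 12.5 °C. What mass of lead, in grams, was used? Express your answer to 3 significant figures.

m = 202 g

q_gained = (576.8 × 2.14) × (12.5 − 10.0) = 3086 J
q_lost = m × 0.128 × (132.1 − 12.5) = 15.3088 m
m = 3086 / 15.3088 = 202 g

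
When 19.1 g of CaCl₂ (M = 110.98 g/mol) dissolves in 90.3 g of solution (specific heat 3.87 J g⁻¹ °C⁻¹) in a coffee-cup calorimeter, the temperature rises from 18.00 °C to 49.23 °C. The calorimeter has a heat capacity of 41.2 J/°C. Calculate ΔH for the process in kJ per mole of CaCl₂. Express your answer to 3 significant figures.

ΔH = -70.9 kJ/mol

|ΔT| = |49.23 − 18.00| = 31.23 °C
|q_surr| = (90.3 × 3.87 + 41.2) × 31.23 = 390.661 × 31.23 = 12200 J
n(CaCl₂) = 19.1 / 110.98 = 0.1721 mol
Temperature rose, so q_rxn = −|q_surr| = -12.20 kJ
ΔH = q_rxn / n = -70.89 kJ/mol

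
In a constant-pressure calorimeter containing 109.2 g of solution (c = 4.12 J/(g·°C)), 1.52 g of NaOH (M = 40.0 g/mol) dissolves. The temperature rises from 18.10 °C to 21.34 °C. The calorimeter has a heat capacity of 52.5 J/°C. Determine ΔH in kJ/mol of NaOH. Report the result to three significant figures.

|ΔT| = |21.34 − 18.10| = 3.24 °C
|q_surr| = (109.2 × 4.12 + 52.5) × 3.24 = 502.404 × 3.24 = 1628 J
n(NaOH) = 1.52 / 40.0 = 0.03800 mol
Temperature rose, so q_rxn = −|q_surr| = -1.628 kJ
ΔH = q_rxn / n = -42.84 kJ/mol

ΔH = -42.8 kJ/mol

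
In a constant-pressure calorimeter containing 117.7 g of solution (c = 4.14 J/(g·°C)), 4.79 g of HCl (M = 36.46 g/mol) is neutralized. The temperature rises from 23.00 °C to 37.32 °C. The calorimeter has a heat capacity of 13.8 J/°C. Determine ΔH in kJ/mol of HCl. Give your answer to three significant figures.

|ΔT| = |37.32 − 23.00| = 14.32 °C
|q_surr| = (117.7 × 4.14 + 13.8) × 14.32 = 501.078 × 14.32 = 7175 J
n(HCl) = 4.79 / 36.46 = 0.1314 mol
Temperature rose, so q_rxn = −|q_surr| = -7.175 kJ
ΔH = q_rxn / n = -54.60 kJ/mol

ΔH = -54.6 kJ/mol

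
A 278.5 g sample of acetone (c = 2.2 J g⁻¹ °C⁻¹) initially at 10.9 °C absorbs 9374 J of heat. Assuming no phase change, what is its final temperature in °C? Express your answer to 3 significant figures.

ΔT = q / (m c) = 9374 / (278.5 × 2.2) = 15.30 °C
T_f = 10.9 + 15.30 = 26.20 °C

T_f = 26.2 °C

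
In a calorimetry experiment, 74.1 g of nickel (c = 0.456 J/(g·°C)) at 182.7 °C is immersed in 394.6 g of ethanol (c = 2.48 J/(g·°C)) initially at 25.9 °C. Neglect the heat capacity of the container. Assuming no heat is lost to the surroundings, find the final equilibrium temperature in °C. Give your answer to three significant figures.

T_f = 31.1 °C

Heat lost by nickel = heat gained by ethanol.
(74.1)(0.456)(182.7 − T) = (394.6)(2.48)(T − 25.9)
33.7896 (182.7 − T) = 978.608 (T − 25.9)
6173.4 − 33.7896 T = 978.608 T − 25346
31519.4 = 1012.3976 T
T = 31.13 °C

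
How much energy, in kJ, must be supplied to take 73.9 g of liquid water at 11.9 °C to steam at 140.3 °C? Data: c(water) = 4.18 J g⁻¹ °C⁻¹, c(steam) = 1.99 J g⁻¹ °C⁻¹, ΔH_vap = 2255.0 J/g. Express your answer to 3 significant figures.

q1 (heat water 11.9→100.0 °C): 73.9 × 4.18 × 88.1 = 27214 J
q2 (vaporize at 100 °C): 73.9 × 2255.0 = 166645 J
q3 (heat steam 100.0→140.3 °C): 73.9 × 1.99 × 40.3 = 5927 J
Total: 27214 + 166645 + 5927 = 199786 J = 200 kJ

q = 200 kJ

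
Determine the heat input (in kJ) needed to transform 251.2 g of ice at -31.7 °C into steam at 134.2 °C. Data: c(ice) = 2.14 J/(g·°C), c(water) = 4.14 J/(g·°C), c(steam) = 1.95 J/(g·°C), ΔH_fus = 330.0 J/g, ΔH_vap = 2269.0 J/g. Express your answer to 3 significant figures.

q1 (heat ice -31.7→0.0 °C): 251.2 × 2.14 × 31.7 = 17041 J
q2 (melt at 0 °C): 251.2 × 330.0 = 82896 J
q3 (heat water 0.0→100.0 °C): 251.2 × 4.14 × 100.0 = 103997 J
q4 (vaporize at 100 °C): 251.2 × 2269.0 = 569973 J
q5 (heat steam 100.0→134.2 °C): 251.2 × 1.95 × 34.2 = 16753 J
Total: 17041 + 82896 + 103997 + 569973 + 16753 = 790660 J = 791 kJ

q = 791 kJ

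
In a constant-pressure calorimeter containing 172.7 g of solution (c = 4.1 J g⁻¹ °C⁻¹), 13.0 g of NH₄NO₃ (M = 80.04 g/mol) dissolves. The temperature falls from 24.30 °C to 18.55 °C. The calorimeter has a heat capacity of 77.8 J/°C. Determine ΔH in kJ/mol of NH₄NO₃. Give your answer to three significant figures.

|ΔT| = |18.55 − 24.30| = 5.75 °C
|q_surr| = (172.7 × 4.1 + 77.8) × 5.75 = 785.87 × 5.75 = 4519 J
n(NH₄NO₃) = 13.0 / 80.04 = 0.1624 mol
Temperature fell, so q_rxn = +|q_surr| = 4.519 kJ
ΔH = q_rxn / n = 27.83 kJ/mol

ΔH = 27.8 kJ/mol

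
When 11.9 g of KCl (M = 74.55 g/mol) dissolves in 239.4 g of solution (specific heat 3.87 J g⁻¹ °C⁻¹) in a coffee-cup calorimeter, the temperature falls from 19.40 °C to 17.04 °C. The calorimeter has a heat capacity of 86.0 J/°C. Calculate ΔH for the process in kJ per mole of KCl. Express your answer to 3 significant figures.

|ΔT| = |17.04 − 19.40| = 2.36 °C
|q_surr| = (239.4 × 3.87 + 86.0) × 2.36 = 1012.478 × 2.36 = 2389 J
n(KCl) = 11.9 / 74.55 = 0.1596 mol
Temperature fell, so q_rxn = +|q_surr| = 2.389 kJ
ΔH = q_rxn / n = 14.97 kJ/mol

ΔH = 15.0 kJ/mol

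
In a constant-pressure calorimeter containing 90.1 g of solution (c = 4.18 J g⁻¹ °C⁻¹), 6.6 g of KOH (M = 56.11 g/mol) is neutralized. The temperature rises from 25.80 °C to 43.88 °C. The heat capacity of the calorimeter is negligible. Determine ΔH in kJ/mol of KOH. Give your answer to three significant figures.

|ΔT| = |43.88 − 25.80| = 18.08 °C
|q_surr| = (90.1 × 4.18) × 18.08 = 376.618 × 18.08 = 6809 J
n(KOH) = 6.6 / 56.11 = 0.1176 mol
Temperature rose, so q_rxn = −|q_surr| = -6.809 kJ
ΔH = q_rxn / n = -57.90 kJ/mol

ΔH = -57.9 kJ/mol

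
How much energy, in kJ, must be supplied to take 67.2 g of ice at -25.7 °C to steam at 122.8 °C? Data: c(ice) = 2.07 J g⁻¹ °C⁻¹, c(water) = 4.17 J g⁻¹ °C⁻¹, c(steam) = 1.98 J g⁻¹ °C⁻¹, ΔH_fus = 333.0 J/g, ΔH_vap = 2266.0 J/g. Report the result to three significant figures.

q1 (heat ice -25.7→0.0 °C): 67.2 × 2.07 × 25.7 = 3575 J
q2 (melt at 0 °C): 67.2 × 333.0 = 22378 J
q3 (heat water 0.0→100.0 °C): 67.2 × 4.17 × 100.0 = 28022 J
q4 (vaporize at 100 °C): 67.2 × 2266.0 = 152275 J
q5 (heat steam 100.0→122.8 °C): 67.2 × 1.98 × 22.8 = 3034 J
Total: 3575 + 22378 + 28022 + 152275 + 3034 = 209284 J = 209 kJ

q = 209 kJ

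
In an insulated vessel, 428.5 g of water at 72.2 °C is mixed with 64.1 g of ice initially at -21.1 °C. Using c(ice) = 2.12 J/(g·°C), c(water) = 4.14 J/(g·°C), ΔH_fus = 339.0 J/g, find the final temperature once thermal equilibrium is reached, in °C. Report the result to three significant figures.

Heat to bring ice to 0 °C and melt it: q₁ = 64.1×2.12×21.1 + 64.1×339.0 = 24597 J
Heat the water can supply cooling to 0 °C: 428.5×4.14×72.2 = 128082 J > q₁, so all ice melts.
Energy balance: 428.5×4.14×(72.2 − T) = 24597 + 64.1×4.14×(T − 0)
1773.99(72.2 − T) = 24597 + 265.374 T
128082 − 24597 = 2039.364 T
T = 103485 / 2039.364 = 50.74 °C

T_f = 50.7 °C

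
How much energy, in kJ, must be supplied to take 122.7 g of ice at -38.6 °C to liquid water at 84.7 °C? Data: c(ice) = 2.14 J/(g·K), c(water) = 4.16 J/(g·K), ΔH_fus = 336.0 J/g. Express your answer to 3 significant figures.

q1 (heat ice -38.6→0.0 °C): 122.7 × 2.14 × 38.6 = 10136 J
q2 (melt at 0 °C): 122.7 × 336.0 = 41227 J
q3 (heat water 0.0→84.7 °C): 122.7 × 4.16 × 84.7 = 43234 J
Total: 10136 + 41227 + 43234 = 94597 J = 94.6 kJ

q = 94.6 kJ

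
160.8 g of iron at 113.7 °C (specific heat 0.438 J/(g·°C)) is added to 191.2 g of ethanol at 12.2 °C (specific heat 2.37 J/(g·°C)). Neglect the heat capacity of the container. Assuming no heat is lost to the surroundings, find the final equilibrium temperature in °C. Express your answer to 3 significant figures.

T_f = 25.9 °C

Heat lost by iron = heat gained by ethanol.
(160.8)(0.438)(113.7 − T) = (191.2)(2.37)(T − 12.2)
70.4304 (113.7 − T) = 453.144 (T − 12.2)
8007.9 − 70.4304 T = 453.144 T − 5528.4
13536.3 = 523.5744 T
T = 25.85 °C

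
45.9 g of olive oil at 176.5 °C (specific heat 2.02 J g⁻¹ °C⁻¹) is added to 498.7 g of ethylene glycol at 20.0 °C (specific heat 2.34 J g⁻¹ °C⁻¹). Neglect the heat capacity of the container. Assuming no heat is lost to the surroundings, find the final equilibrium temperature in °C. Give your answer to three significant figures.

T_f = 31.5 °C

Heat lost by olive oil = heat gained by ethylene glycol.
(45.9)(2.02)(176.5 − T) = (498.7)(2.34)(T − 20.0)
92.718 (176.5 − T) = 1166.958 (T − 20.0)
16365 − 92.718 T = 1166.958 T − 23339
39704 = 1259.676 T
T = 31.52 °C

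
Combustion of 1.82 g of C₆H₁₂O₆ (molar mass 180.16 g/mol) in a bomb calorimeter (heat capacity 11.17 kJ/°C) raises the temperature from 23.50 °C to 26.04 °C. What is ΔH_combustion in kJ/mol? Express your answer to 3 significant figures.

ΔH = -2810 kJ/mol

ΔT = 26.04 − 23.50 = 2.54 °C
q_cal = C_cal × ΔT = 11.17 × 2.54 = 28.3718 kJ
n = 1.82 / 180.16 = 0.01010 mol
q_rxn = −q_cal = -28.3718 kJ
ΔH = -28.3718 / 0.01010 = -2809 kJ/mol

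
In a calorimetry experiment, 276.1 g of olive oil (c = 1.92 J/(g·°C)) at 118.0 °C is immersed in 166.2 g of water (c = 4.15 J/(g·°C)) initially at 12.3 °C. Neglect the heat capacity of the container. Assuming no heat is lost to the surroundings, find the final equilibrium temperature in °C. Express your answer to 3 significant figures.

T_f = 58.2 °C

Heat lost by olive oil = heat gained by water.
(276.1)(1.92)(118.0 − T) = (166.2)(4.15)(T − 12.3)
530.112 (118.0 − T) = 689.73 (T − 12.3)
62553 − 530.112 T = 689.73 T − 8483.7
71036.7 = 1219.842 T
T = 58.23 °C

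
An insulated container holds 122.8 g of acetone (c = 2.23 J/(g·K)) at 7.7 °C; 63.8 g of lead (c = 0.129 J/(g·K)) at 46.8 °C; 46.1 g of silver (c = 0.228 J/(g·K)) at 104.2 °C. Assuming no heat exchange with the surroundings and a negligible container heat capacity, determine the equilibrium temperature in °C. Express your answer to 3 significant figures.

T_f = 12.3 °C

Σ mᵢcᵢ(T − Tᵢ) = 0  ⇒  T = Σ mᵢcᵢTᵢ / Σ mᵢcᵢ
Σ mᵢcᵢ = 122.8×2.23 + 63.8×0.129 + 46.1×0.228 = 292.5850
Σ mᵢcᵢTᵢ = 273.844×7.7 + 8.2302×46.8 + 10.5108×104.2 = 3589.0
T = 3589.0 / 292.5850 = 12.27 °C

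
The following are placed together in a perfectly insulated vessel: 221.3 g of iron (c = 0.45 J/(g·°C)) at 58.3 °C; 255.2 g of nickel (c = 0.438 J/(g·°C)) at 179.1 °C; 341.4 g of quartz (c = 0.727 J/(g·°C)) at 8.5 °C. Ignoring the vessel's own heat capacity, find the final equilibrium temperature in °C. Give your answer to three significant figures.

Σ mᵢcᵢ(T − Tᵢ) = 0  ⇒  T = Σ mᵢcᵢTᵢ / Σ mᵢcᵢ
Σ mᵢcᵢ = 221.3×0.45 + 255.2×0.438 + 341.4×0.727 = 459.5604
Σ mᵢcᵢTᵢ = 99.585×58.3 + 111.7776×179.1 + 248.1978×8.5 = 27935
T = 27935 / 459.5604 = 60.79 °C

T_f = 60.8 °C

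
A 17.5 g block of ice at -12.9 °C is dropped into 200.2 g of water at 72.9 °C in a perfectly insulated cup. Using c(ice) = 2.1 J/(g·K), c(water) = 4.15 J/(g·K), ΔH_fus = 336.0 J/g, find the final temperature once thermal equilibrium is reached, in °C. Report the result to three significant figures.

T_f = 60.0 °C

Heat to bring ice to 0 °C and melt it: q₁ = 17.5×2.1×12.9 + 17.5×336.0 = 6354.1 J
Heat the water can supply cooling to 0 °C: 200.2×4.15×72.9 = 60567.5 J > q₁, so all ice melts.
Energy balance: 200.2×4.15×(72.9 − T) = 6354.1 + 17.5×4.15×(T − 0)
830.83(72.9 − T) = 6354.1 + 72.625 T
60567.5 − 6354.1 = 903.455 T
T = 54213.4 / 903.455 = 60.01 °C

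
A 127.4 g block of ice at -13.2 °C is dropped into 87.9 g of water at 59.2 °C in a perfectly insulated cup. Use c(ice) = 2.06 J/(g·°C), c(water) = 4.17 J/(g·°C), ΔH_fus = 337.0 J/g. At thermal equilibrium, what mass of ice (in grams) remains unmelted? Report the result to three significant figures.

Heat to warm all ice to 0 °C: 127.4×2.06×13.2 = 3464.3 J
Heat released by water cooling to 0 °C: 87.9×4.17×59.2 = 21699 J
21699 J < 3464.3 + 127.4×337.0 = 46398.1 J, so not all ice melts; final T = 0 °C.
Heat left for melting: 21699 − 3464.3 = 18234.7 J
Mass melted = 18234.7 / 337.0 = 54.11 g
Ice remaining = 127.4 − 54.11 = 73.29 g

m_ice remaining = 73.3 g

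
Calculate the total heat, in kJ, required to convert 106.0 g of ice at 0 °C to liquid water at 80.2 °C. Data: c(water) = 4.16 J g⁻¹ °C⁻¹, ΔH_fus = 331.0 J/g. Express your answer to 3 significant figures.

q1 (melt at 0 °C): 106.0 × 331.0 = 35086 J
q2 (heat water 0.0→80.2 °C): 106.0 × 4.16 × 80.2 = 35365 J
Total: 35086 + 35365 = 70451 J = 70.5 kJ

q = 70.5 kJ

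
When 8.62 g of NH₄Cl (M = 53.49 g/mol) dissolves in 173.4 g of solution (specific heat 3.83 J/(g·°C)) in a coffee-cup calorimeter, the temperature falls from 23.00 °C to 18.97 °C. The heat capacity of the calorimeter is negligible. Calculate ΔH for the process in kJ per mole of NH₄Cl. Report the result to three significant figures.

ΔH = 16.6 kJ/mol

|ΔT| = |18.97 − 23.00| = 4.03 °C
|q_surr| = (173.4 × 3.83) × 4.03 = 664.122 × 4.03 = 2676 J
n(NH₄Cl) = 8.62 / 53.49 = 0.1612 mol
Temperature fell, so q_rxn = +|q_surr| = 2.676 kJ
ΔH = q_rxn / n = 16.60 kJ/mol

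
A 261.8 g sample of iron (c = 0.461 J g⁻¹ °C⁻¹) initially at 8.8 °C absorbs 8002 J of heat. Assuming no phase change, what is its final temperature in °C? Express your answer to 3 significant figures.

T_f = 75.1 °C

ΔT = q / (m c) = 8002 / (261.8 × 0.461) = 66.30 °C
T_f = 8.8 + 66.30 = 75.10 °C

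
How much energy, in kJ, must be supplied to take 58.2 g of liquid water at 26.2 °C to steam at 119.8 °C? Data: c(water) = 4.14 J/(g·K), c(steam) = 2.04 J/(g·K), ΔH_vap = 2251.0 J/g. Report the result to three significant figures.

q1 (heat water 26.2→100.0 °C): 58.2 × 4.14 × 73.8 = 17782 J
q2 (vaporize at 100 °C): 58.2 × 2251.0 = 131008 J
q3 (heat steam 100.0→119.8 °C): 58.2 × 2.04 × 19.8 = 2351 J
Total: 17782 + 131008 + 2351 = 151141 J = 151 kJ

q = 151 kJ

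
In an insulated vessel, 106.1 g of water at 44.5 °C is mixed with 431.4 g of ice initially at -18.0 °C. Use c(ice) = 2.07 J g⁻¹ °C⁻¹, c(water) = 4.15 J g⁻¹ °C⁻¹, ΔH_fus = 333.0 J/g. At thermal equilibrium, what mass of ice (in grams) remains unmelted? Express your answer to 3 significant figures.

m_ice remaining = 421 g

Heat to warm all ice to 0 °C: 431.4×2.07×18.0 = 16074 J
Heat released by water cooling to 0 °C: 106.1×4.15×44.5 = 19594 J
19594 J < 16074 + 431.4×333.0 = 159730.2 J, so not all ice melts; final T = 0 °C.
Heat left for melting: 19594 − 16074 = 3520 J
Mass melted = 3520 / 333.0 = 10.57 g
Ice remaining = 431.4 − 10.57 = 420.83 g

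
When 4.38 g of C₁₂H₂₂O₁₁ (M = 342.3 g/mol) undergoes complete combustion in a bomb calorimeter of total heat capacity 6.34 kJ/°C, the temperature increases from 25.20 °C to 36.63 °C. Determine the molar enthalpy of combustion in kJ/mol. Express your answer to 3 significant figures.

ΔH = -5660 kJ/mol

ΔT = 36.63 − 25.20 = 11.43 °C
q_cal = C_cal × ΔT = 6.34 × 11.43 = 72.4662 kJ
n = 4.38 / 342.3 = 0.01280 mol
q_rxn = −q_cal = -72.4662 kJ
ΔH = -72.4662 / 0.01280 = -5661 kJ/mol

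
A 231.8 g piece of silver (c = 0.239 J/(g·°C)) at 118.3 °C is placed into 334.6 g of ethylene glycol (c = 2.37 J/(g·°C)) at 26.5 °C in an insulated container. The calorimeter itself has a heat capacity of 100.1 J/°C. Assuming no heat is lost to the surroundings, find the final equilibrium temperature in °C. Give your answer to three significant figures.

Heat lost by silver = heat gained by ethylene glycol + calorimeter.
(231.8)(0.239)(118.3 − T) = [(334.6)(2.37) + 100.1](T − 26.5)
55.4002 (118.3 − T) = 893.102 (T − 26.5)
6553.8 − 55.4002 T = 893.102 T − 23667
30220.8 = 948.5022 T
T = 31.86 °C

T_f = 31.9 °C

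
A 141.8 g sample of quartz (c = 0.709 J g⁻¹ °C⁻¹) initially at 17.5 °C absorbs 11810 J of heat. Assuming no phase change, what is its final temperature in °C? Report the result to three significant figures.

ΔT = q / (m c) = 11810 / (141.8 × 0.709) = 117.5 °C
T_f = 17.5 + 117.5 = 135.0 °C

T_f = 135 °C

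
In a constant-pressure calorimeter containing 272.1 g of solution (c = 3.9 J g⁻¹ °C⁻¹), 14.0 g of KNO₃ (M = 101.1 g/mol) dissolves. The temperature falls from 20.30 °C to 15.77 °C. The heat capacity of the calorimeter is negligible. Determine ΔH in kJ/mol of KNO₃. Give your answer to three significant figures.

|ΔT| = |15.77 − 20.30| = 4.53 °C
|q_surr| = (272.1 × 3.9) × 4.53 = 1061.19 × 4.53 = 4807 J
n(KNO₃) = 14.0 / 101.1 = 0.1385 mol
Temperature fell, so q_rxn = +|q_surr| = 4.807 kJ
ΔH = q_rxn / n = 34.71 kJ/mol

ΔH = 34.7 kJ/mol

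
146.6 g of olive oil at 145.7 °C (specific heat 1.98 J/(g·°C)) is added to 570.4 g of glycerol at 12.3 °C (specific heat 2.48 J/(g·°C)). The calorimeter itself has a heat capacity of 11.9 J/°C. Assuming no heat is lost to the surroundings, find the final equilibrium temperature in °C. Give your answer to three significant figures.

Heat lost by olive oil = heat gained by glycerol + calorimeter.
(146.6)(1.98)(145.7 − T) = [(570.4)(2.48) + 11.9](T − 12.3)
290.268 (145.7 − T) = 1426.492 (T − 12.3)
42292 − 290.268 T = 1426.492 T − 17546
59838 = 1716.760 T
T = 34.86 °C

T_f = 34.9 °C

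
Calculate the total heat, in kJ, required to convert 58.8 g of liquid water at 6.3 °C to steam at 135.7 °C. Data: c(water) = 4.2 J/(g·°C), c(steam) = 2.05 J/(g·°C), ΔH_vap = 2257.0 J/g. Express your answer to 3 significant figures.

q1 (heat water 6.3→100.0 °C): 58.8 × 4.2 × 93.7 = 23140 J
q2 (vaporize at 100 °C): 58.8 × 2257.0 = 132712 J
q3 (heat steam 100.0→135.7 °C): 58.8 × 2.05 × 35.7 = 4303 J
Total: 23140 + 132712 + 4303 = 160155 J = 160 kJ

q = 160 kJ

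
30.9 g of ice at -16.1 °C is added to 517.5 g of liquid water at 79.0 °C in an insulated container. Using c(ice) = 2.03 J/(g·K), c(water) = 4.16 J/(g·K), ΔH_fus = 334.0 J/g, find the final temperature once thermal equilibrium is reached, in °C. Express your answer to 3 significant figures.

T_f = 69.6 °C

Heat to bring ice to 0 °C and melt it: q₁ = 30.9×2.03×16.1 + 30.9×334.0 = 11331 J
Heat the water can supply cooling to 0 °C: 517.5×4.16×79.0 = 170071 J > q₁, so all ice melts.
Energy balance: 517.5×4.16×(79.0 − T) = 11331 + 30.9×4.16×(T − 0)
2152.8(79.0 − T) = 11331 + 128.544 T
170071 − 11331 = 2281.344 T
T = 158740 / 2281.344 = 69.58 °C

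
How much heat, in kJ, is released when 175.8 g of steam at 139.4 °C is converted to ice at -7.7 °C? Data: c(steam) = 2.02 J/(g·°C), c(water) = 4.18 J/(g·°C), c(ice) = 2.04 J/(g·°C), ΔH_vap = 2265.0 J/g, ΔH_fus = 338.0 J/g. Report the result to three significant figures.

q = 548 kJ

q1 (cool steam 139.4→100 °C): 175.8 × 2.02 × 39.4 = 13992 J
q2 (condense at 100 °C): 175.8 × 2265.0 = 398187 J
q3 (cool water 100→0 °C): 175.8 × 4.18 × 100.0 = 73484 J
q4 (freeze at 0 °C): 175.8 × 338.0 = 59420 J
q5 (cool ice 0→-7.7 °C): 175.8 × 2.04 × 7.7 = 2761 J
Total: 13992 + 398187 + 73484 + 59420 + 2761 = 547844 J = 548 kJ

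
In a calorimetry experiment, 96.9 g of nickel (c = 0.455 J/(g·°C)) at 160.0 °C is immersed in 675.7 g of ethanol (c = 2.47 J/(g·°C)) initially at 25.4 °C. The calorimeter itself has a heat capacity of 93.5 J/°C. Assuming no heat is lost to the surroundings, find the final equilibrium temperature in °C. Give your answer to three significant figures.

T_f = 28.7 °C

Heat lost by nickel = heat gained by ethanol + calorimeter.
(96.9)(0.455)(160.0 − T) = [(675.7)(2.47) + 93.5](T − 25.4)
44.0895 (160.0 − T) = 1762.479 (T − 25.4)
7054.3 − 44.0895 T = 1762.479 T − 44767
51821.3 = 1806.5685 T
T = 28.68 °C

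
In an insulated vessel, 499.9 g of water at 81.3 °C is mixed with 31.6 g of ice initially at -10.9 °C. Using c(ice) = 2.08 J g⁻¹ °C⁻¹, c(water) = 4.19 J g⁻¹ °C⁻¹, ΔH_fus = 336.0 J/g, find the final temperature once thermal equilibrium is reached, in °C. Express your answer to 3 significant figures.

Heat to bring ice to 0 °C and melt it: q₁ = 31.6×2.08×10.9 + 31.6×336.0 = 11334 J
Heat the water can supply cooling to 0 °C: 499.9×4.19×81.3 = 170289 J > q₁, so all ice melts.
Energy balance: 499.9×4.19×(81.3 − T) = 11334 + 31.6×4.19×(T − 0)
2094.581(81.3 − T) = 11334 + 132.404 T
170289 − 11334 = 2226.985 T
T = 158955 / 2226.985 = 71.38 °C

T_f = 71.4 °C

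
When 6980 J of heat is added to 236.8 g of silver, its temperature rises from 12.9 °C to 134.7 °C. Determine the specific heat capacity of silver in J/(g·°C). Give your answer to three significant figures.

c = q / (m ΔT) = 6980 / (236.8 × 121.8)
c = 6980 / 28842.24 = 0.242 J/(g·°C)

c = 0.242 J/(g·°C)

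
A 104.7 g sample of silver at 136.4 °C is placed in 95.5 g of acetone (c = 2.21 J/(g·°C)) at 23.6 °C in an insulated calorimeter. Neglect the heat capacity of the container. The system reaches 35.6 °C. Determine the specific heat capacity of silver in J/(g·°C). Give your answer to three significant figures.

q_gained = (95.5 × 2.21) × (35.6 − 23.6) = 2533 J
q_lost = 104.7 × c × (136.4 − 35.6) = 10553.76 c
Set equal: c = 2533 / 10553.76 = 0.240 J/(g·°C)

c = 0.240 J/(g·°C)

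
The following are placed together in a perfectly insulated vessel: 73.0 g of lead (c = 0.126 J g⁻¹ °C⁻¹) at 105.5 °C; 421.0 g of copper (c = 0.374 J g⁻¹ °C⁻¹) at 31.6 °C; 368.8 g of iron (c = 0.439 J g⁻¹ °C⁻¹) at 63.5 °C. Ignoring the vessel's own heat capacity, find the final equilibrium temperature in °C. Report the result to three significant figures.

T_f = 49.4 °C

Σ mᵢcᵢ(T − Tᵢ) = 0  ⇒  T = Σ mᵢcᵢTᵢ / Σ mᵢcᵢ
Σ mᵢcᵢ = 73.0×0.126 + 421.0×0.374 + 368.8×0.439 = 328.5552
Σ mᵢcᵢTᵢ = 9.198×105.5 + 157.454×31.6 + 161.9032×63.5 = 16227
T = 16227 / 328.5552 = 49.39 °C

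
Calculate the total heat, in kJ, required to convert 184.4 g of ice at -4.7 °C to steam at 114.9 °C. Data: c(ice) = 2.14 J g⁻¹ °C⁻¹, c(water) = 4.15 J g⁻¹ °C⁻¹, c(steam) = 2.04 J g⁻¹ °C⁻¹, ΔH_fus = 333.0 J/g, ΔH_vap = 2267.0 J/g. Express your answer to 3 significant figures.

q = 563 kJ

q1 (heat ice -4.7→0.0 °C): 184.4 × 2.14 × 4.7 = 1855 J
q2 (melt at 0 °C): 184.4 × 333.0 = 61405 J
q3 (heat water 0.0→100.0 °C): 184.4 × 4.15 × 100.0 = 76526 J
q4 (vaporize at 100 °C): 184.4 × 2267.0 = 418035 J
q5 (heat steam 100.0→114.9 °C): 184.4 × 2.04 × 14.9 = 5605 J
Total: 1855 + 61405 + 76526 + 418035 + 5605 = 563426 J = 563 kJ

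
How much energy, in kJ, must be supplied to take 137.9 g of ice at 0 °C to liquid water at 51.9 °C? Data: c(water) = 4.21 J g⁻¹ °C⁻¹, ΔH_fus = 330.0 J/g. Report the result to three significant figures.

q = 75.6 kJ

q1 (melt at 0 °C): 137.9 × 330.0 = 45507 J
q2 (heat water 0.0→51.9 °C): 137.9 × 4.21 × 51.9 = 30131 J
Total: 45507 + 30131 = 75638 J = 75.6 kJ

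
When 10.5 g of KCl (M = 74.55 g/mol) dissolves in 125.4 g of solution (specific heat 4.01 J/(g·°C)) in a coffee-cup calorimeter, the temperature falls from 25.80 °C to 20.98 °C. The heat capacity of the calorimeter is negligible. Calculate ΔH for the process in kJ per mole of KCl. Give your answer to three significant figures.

|ΔT| = |20.98 − 25.80| = 4.82 °C
|q_surr| = (125.4 × 4.01) × 4.82 = 502.854 × 4.82 = 2424 J
n(KCl) = 10.5 / 74.55 = 0.1408 mol
Temperature fell, so q_rxn = +|q_surr| = 2.424 kJ
ΔH = q_rxn / n = 17.22 kJ/mol

ΔH = 17.2 kJ/mol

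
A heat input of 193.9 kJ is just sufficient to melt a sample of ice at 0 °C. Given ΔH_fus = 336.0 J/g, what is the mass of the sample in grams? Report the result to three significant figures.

m = q / ΔH_fus = 193900 J / 336.0 J/g = 577 g

m = 577 g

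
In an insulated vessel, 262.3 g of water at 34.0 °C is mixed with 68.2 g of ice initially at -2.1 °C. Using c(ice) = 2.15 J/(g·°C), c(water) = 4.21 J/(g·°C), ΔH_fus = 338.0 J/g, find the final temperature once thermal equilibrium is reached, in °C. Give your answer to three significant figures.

T_f = 10.2 °C

Heat to bring ice to 0 °C and melt it: q₁ = 68.2×2.15×2.1 + 68.2×338.0 = 23360 J
Heat the water can supply cooling to 0 °C: 262.3×4.21×34.0 = 37545.6 J > q₁, so all ice melts.
Energy balance: 262.3×4.21×(34.0 − T) = 23360 + 68.2×4.21×(T − 0)
1104.283(34.0 − T) = 23360 + 287.122 T
37545.6 − 23360 = 1391.405 T
T = 14185.6 / 1391.405 = 10.20 °C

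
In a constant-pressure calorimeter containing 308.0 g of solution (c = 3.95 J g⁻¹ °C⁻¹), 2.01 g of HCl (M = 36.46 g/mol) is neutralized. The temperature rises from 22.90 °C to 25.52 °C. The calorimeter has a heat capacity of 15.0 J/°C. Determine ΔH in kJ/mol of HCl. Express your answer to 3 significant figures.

|ΔT| = |25.52 − 22.90| = 2.62 °C
|q_surr| = (308.0 × 3.95 + 15.0) × 2.62 = 1231.6 × 2.62 = 3227 J
n(HCl) = 2.01 / 36.46 = 0.05513 mol
Temperature rose, so q_rxn = −|q_surr| = -3.227 kJ
ΔH = q_rxn / n = -58.53 kJ/mol

ΔH = -58.5 kJ/mol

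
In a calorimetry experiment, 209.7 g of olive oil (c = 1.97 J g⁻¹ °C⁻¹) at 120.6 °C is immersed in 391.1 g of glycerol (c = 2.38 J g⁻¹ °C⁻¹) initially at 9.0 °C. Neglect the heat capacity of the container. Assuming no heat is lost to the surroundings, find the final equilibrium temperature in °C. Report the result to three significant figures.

Heat lost by olive oil = heat gained by glycerol.
(209.7)(1.97)(120.6 − T) = (391.1)(2.38)(T − 9.0)
413.109 (120.6 − T) = 930.818 (T − 9.0)
49821 − 413.109 T = 930.818 T − 8377.4
58198.4 = 1343.927 T
T = 43.30 °C

T_f = 43.3 °C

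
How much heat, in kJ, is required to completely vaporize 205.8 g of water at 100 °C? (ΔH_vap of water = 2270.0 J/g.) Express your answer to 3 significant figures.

q = 467 kJ

q = m × ΔH_vap = 205.8 × 2270.0 = 467200 J = 467 kJ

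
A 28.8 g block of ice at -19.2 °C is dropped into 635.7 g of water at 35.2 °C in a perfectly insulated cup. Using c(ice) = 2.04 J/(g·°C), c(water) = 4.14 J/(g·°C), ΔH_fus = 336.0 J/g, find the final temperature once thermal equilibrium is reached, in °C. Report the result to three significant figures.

T_f = 29.7 °C

Heat to bring ice to 0 °C and melt it: q₁ = 28.8×2.04×19.2 + 28.8×336.0 = 10805 J
Heat the water can supply cooling to 0 °C: 635.7×4.14×35.2 = 92639.3 J > q₁, so all ice melts.
Energy balance: 635.7×4.14×(35.2 − T) = 10805 + 28.8×4.14×(T − 0)
2631.798(35.2 − T) = 10805 + 119.232 T
92639.3 − 10805 = 2751.030 T
T = 81834.3 / 2751.030 = 29.747 °C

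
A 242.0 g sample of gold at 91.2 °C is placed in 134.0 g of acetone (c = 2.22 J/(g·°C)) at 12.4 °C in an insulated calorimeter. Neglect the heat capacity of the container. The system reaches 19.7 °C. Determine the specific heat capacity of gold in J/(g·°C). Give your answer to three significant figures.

q_gained = (134.0 × 2.22) × (19.7 − 12.4) = 2172 J
q_lost = 242.0 × c × (91.2 − 19.7) = 17303 c
Set equal: c = 2172 / 17303 = 0.126 J/(g·°C)

c = 0.126 J/(g·°C)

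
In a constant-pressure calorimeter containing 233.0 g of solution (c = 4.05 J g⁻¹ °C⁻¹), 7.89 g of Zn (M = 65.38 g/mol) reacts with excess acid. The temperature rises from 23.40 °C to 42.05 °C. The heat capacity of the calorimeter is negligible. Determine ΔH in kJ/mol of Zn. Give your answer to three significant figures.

ΔH = -146 kJ/mol

|ΔT| = |42.05 − 23.40| = 18.65 °C
|q_surr| = (233.0 × 4.05) × 18.65 = 943.65 × 18.65 = 17600 J
n(Zn) = 7.89 / 65.38 = 0.1207 mol
Temperature rose, so q_rxn = −|q_surr| = -17.60 kJ
ΔH = q_rxn / n = -145.8 kJ/mol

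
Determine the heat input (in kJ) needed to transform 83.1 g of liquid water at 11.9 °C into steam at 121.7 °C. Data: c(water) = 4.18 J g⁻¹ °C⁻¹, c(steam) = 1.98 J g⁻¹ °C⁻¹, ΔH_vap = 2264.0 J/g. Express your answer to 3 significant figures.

q1 (heat water 11.9→100.0 °C): 83.1 × 4.18 × 88.1 = 30602 J
q2 (vaporize at 100 °C): 83.1 × 2264.0 = 188138 J
q3 (heat steam 100.0→121.7 °C): 83.1 × 1.98 × 21.7 = 3570 J
Total: 30602 + 188138 + 3570 = 222310 J = 222 kJ

q = 222 kJ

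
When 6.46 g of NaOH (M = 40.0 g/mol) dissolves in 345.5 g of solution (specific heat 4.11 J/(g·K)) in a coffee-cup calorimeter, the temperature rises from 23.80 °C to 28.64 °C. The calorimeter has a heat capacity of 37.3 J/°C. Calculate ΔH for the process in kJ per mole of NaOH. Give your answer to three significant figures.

ΔH = -43.7 kJ/mol

|ΔT| = |28.64 − 23.80| = 4.84 °C
|q_surr| = (345.5 × 4.11 + 37.3) × 4.84 = 1457.305 × 4.84 = 7053 J
n(NaOH) = 6.46 / 40.0 = 0.1615 mol
Temperature rose, so q_rxn = −|q_surr| = -7.053 kJ
ΔH = q_rxn / n = -43.67 kJ/mol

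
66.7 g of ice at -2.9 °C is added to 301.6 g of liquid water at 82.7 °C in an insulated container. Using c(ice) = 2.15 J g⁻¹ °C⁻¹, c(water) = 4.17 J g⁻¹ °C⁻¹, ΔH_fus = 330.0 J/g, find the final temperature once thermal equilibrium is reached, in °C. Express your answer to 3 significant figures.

T_f = 53.1 °C

Heat to bring ice to 0 °C and melt it: q₁ = 66.7×2.15×2.9 + 66.7×330.0 = 22427 J
Heat the water can supply cooling to 0 °C: 301.6×4.17×82.7 = 104009 J > q₁, so all ice melts.
Energy balance: 301.6×4.17×(82.7 − T) = 22427 + 66.7×4.17×(T − 0)
1257.672(82.7 − T) = 22427 + 278.139 T
104009 − 22427 = 1535.811 T
T = 81582 / 1535.811 = 53.12 °C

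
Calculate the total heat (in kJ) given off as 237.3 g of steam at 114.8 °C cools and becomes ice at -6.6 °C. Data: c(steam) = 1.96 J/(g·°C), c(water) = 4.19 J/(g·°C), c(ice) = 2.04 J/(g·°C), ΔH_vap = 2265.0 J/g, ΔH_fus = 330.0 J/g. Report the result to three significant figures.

q = 725 kJ

q1 (cool steam 114.8→100 °C): 237.3 × 1.96 × 14.8 = 6884 J
q2 (condense at 100 °C): 237.3 × 2265.0 = 537485 J
q3 (cool water 100→0 °C): 237.3 × 4.19 × 100.0 = 99429 J
q4 (freeze at 0 °C): 237.3 × 330.0 = 78309 J
q5 (cool ice 0→-6.6 °C): 237.3 × 2.04 × 6.6 = 3195 J
Total: 6884 + 537485 + 99429 + 78309 + 3195 = 725302 J = 725 kJ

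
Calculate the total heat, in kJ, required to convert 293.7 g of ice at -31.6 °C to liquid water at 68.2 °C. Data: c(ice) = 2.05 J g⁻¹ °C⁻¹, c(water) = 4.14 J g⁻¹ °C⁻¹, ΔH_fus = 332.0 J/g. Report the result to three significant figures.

q1 (heat ice -31.6→0.0 °C): 293.7 × 2.05 × 31.6 = 19026 J
q2 (melt at 0 °C): 293.7 × 332.0 = 97508 J
q3 (heat water 0.0→68.2 °C): 293.7 × 4.14 × 68.2 = 82926 J
Total: 19026 + 97508 + 82926 = 199460 J = 199 kJ

q = 199 kJ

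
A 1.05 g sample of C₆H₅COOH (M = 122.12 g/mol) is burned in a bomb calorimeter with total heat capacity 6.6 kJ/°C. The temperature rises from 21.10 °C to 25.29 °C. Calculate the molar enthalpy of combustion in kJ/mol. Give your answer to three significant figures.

ΔT = 25.29 − 21.10 = 4.19 °C
q_cal = C_cal × ΔT = 6.6 × 4.19 = 27.654 kJ
n = 1.05 / 122.12 = 0.008598 mol
q_rxn = −q_cal = -27.654 kJ
ΔH = -27.654 / 0.008598 = -3216 kJ/mol

ΔH = -3220 kJ/mol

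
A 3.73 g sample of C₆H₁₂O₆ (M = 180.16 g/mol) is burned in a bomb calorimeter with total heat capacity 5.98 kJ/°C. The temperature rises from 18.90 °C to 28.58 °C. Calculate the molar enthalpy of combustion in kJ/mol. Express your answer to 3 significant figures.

ΔT = 28.58 − 18.90 = 9.68 °C
q_cal = C_cal × ΔT = 5.98 × 9.68 = 57.8864 kJ
n = 3.73 / 180.16 = 0.02070 mol
q_rxn = −q_cal = -57.8864 kJ
ΔH = -57.8864 / 0.02070 = -2796 kJ/mol

ΔH = -2800 kJ/mol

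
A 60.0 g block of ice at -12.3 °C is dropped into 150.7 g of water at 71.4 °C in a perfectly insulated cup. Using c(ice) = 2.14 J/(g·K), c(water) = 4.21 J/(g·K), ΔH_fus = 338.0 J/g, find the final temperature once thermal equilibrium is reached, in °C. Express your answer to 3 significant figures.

Heat to bring ice to 0 °C and melt it: q₁ = 60.0×2.14×12.3 + 60.0×338.0 = 21859 J
Heat the water can supply cooling to 0 °C: 150.7×4.21×71.4 = 45299.5 J > q₁, so all ice melts.
Energy balance: 150.7×4.21×(71.4 − T) = 21859 + 60.0×4.21×(T − 0)
634.447(71.4 − T) = 21859 + 252.6 T
45299.5 − 21859 = 887.047 T
T = 23440.5 / 887.047 = 26.43 °C

T_f = 26.4 °C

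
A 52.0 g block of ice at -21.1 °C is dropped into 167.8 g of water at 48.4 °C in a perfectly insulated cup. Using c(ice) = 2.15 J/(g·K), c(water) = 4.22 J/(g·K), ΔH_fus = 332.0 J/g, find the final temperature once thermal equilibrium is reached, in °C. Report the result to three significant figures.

Heat to bring ice to 0 °C and melt it: q₁ = 52.0×2.15×21.1 + 52.0×332.0 = 19623 J
Heat the water can supply cooling to 0 °C: 167.8×4.22×48.4 = 34272.8 J > q₁, so all ice melts.
Energy balance: 167.8×4.22×(48.4 − T) = 19623 + 52.0×4.22×(T − 0)
708.116(48.4 − T) = 19623 + 219.44 T
34272.8 − 19623 = 927.556 T
T = 14649.8 / 927.556 = 15.79 °C

T_f = 15.8 °C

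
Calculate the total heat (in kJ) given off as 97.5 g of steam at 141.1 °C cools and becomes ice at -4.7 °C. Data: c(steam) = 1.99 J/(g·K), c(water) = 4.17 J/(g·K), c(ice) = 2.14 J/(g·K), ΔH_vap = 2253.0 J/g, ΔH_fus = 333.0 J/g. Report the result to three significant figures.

q = 302 kJ

q1 (cool steam 141.1→100 °C): 97.5 × 1.99 × 41.1 = 7974 J
q2 (condense at 100 °C): 97.5 × 2253.0 = 219668 J
q3 (cool water 100→0 °C): 97.5 × 4.17 × 100.0 = 40658 J
q4 (freeze at 0 °C): 97.5 × 333.0 = 32468 J
q5 (cool ice 0→-4.7 °C): 97.5 × 2.14 × 4.7 = 981 J
Total: 7974 + 219668 + 40658 + 32468 + 981 = 301749 J = 302 kJ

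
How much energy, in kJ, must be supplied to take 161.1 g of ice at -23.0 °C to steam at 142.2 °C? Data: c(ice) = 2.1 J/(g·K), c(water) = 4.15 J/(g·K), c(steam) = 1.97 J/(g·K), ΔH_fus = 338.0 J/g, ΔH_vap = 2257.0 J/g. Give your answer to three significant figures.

q1 (heat ice -23.0→0.0 °C): 161.1 × 2.1 × 23.0 = 7781 J
q2 (melt at 0 °C): 161.1 × 338.0 = 54452 J
q3 (heat water 0.0→100.0 °C): 161.1 × 4.15 × 100.0 = 66857 J
q4 (vaporize at 100 °C): 161.1 × 2257.0 = 363603 J
q5 (heat steam 100.0→142.2 °C): 161.1 × 1.97 × 42.2 = 13393 J
Total: 7781 + 54452 + 66857 + 363603 + 13393 = 506086 J = 506 kJ

q = 506 kJ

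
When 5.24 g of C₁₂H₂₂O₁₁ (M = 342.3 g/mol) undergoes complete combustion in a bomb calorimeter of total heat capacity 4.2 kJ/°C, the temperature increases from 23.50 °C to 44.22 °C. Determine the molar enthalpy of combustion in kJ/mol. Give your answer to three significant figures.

ΔH = -5680 kJ/mol

ΔT = 44.22 − 23.50 = 20.72 °C
q_cal = C_cal × ΔT = 4.2 × 20.72 = 87.024 kJ
n = 5.24 / 342.3 = 0.01531 mol
q_rxn = −q_cal = -87.024 kJ
ΔH = -87.024 / 0.01531 = -5684 kJ/mol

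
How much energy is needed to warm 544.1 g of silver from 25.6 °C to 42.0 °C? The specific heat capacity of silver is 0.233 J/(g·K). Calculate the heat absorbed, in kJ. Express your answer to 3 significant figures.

q = m c ΔT = 544.1 × 0.233 × (42.0 − 25.6)
q = 544.1 × 0.233 × 16.4 = 2079 J = 2.08 kJ

q = 2.08 kJ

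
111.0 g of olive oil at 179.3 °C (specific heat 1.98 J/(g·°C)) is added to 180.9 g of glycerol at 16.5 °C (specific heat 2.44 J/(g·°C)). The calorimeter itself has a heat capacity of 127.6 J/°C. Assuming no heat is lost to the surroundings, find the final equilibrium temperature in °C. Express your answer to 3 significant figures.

Heat lost by olive oil = heat gained by glycerol + calorimeter.
(111.0)(1.98)(179.3 − T) = [(180.9)(2.44) + 127.6](T − 16.5)
219.78 (179.3 − T) = 568.996 (T − 16.5)
39407 − 219.78 T = 568.996 T − 9388.4
48795.4 = 788.776 T
T = 61.86 °C

T_f = 61.9 °C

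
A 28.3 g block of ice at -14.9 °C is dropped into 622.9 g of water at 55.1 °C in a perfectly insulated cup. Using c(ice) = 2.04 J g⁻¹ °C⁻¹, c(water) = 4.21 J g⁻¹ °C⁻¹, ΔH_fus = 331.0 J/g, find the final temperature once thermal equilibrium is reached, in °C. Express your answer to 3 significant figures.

Heat to bring ice to 0 °C and melt it: q₁ = 28.3×2.04×14.9 + 28.3×331.0 = 10228 J
Heat the water can supply cooling to 0 °C: 622.9×4.21×55.1 = 144495 J > q₁, so all ice melts.
Energy balance: 622.9×4.21×(55.1 − T) = 10228 + 28.3×4.21×(T − 0)
2622.409(55.1 − T) = 10228 + 119.143 T
144495 − 10228 = 2741.552 T
T = 134267 / 2741.552 = 48.97 °C

T_f = 49.0 °C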